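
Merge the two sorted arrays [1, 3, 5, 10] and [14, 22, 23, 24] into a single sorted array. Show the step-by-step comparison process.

Merging process:

Compare 1 vs 14: take 1 from left. Merged: [1]
Compare 3 vs 14: take 3 from left. Merged: [1, 3]
Compare 5 vs 14: take 5 from left. Merged: [1, 3, 5]
Compare 10 vs 14: take 10 from left. Merged: [1, 3, 5, 10]
Append remaining from right: [14, 22, 23, 24]. Merged: [1, 3, 5, 10, 14, 22, 23, 24]

Final merged array: [1, 3, 5, 10, 14, 22, 23, 24]
Total comparisons: 4

The merged array is [1, 3, 5, 10, 14, 22, 23, 24], requiring 4 comparisons. The merge step runs in O(n) time where n is the total number of elements.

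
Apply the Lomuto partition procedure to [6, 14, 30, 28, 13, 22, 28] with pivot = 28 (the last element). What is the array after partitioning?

Lomuto partition with pivot = 28:

Initial array: [6, 14, 30, 28, 13, 22, 28]

arr[0]=6 <= 28: swap with position 0, array becomes [6, 14, 30, 28, 13, 22, 28]
arr[1]=14 <= 28: swap with position 1, array becomes [6, 14, 30, 28, 13, 22, 28]
arr[2]=30 > 28: no swap
arr[3]=28 <= 28: swap with position 2, array becomes [6, 14, 28, 30, 13, 22, 28]
arr[4]=13 <= 28: swap with position 3, array becomes [6, 14, 28, 13, 30, 22, 28]
arr[5]=22 <= 28: swap with position 4, array becomes [6, 14, 28, 13, 22, 30, 28]

Place pivot at position 5: [6, 14, 28, 13, 22, 28, 30]
Pivot position: 5

After partitioning with pivot 28, the array becomes [6, 14, 28, 13, 22, 28, 30]. The pivot is placed at index 5. All elements to the left of the pivot are <= 28, and all elements to the right are > 28.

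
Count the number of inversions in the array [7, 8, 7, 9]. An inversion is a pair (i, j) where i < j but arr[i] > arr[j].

Finding inversions in [7, 8, 7, 9]:

(1, 2): arr[1]=8 > arr[2]=7

Total inversions: 1

The array has 1 inversion(s): (1,2). Each pair (i,j) satisfies i < j and arr[i] > arr[j].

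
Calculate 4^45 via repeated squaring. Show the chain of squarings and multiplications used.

Computing 4^45 by squaring (build up from 4^1; each line after the first costs one multiplication):

4^1 = 4
4^2 = (4^1)^2 = 4^2 = 16
4^4 = (4^2)^2 = 16^2 = 256
4^5 = 4 * 4^4 = 4 * 256 = 1024
4^10 = (4^5)^2 = 1024^2 = 1048576
4^11 = 4 * 4^10 = 4 * 1048576 = 4194304
4^22 = (4^11)^2 = 4194304^2 = 17592186044416
4^44 = (4^22)^2 = 17592186044416^2 = 309485009821345068724781056
4^45 = 4 * 4^44 = 4 * 309485009821345068724781056 = 1237940039285380274899124224

Result: 1237940039285380274899124224
Multiplications needed: 8 (8 lines after 4^1)

4^45 = 1237940039285380274899124224. Using exponentiation by squaring, this requires 8 multiplications. The key idea: if the exponent is even, square the half-power; if odd, multiply by the base once.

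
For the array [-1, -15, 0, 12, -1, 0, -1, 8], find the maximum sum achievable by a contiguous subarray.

Using Kadane's algorithm on [-1, -15, 0, 12, -1, 0, -1, 8]:

Scanning through the array:
Position 1 (value -15): max_ending_here = -15, max_so_far = -1
Position 2 (value 0): max_ending_here = 0, max_so_far = 0
Position 3 (value 12): max_ending_here = 12, max_so_far = 12
Position 4 (value -1): max_ending_here = 11, max_so_far = 12
Position 5 (value 0): max_ending_here = 11, max_so_far = 12
Position 6 (value -1): max_ending_here = 10, max_so_far = 12
Position 7 (value 8): max_ending_here = 18, max_so_far = 18

Maximum subarray: [0, 12, -1, 0, -1, 8]
Maximum sum: 18

The maximum subarray is [0, 12, -1, 0, -1, 8] with sum 18. This subarray runs from index 2 to index 7.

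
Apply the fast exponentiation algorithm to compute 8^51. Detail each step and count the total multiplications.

Computing 8^51 by squaring (build up from 8^1; each line after the first costs one multiplication):

8^1 = 8
8^2 = (8^1)^2 = 8^2 = 64
8^3 = 8 * 8^2 = 8 * 64 = 512
8^6 = (8^3)^2 = 512^2 = 262144
8^12 = (8^6)^2 = 262144^2 = 68719476736
8^24 = (8^12)^2 = 68719476736^2 = 4722366482869645213696
8^25 = 8 * 8^24 = 8 * 4722366482869645213696 = 37778931862957161709568
8^50 = (8^25)^2 = 37778931862957161709568^2 = 1427247692705959881058285969449495136382746624
8^51 = 8 * 8^50 = 8 * 1427247692705959881058285969449495136382746624 = 11417981541647679048466287755595961091061972992

Result: 11417981541647679048466287755595961091061972992
Multiplications needed: 8 (8 lines after 8^1)

8^51 = 11417981541647679048466287755595961091061972992. Using exponentiation by squaring, this requires 8 multiplications. The key idea: if the exponent is even, square the half-power; if odd, multiply by the base once.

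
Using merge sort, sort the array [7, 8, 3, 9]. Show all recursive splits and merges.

Merge sort trace:

Split: [7, 8, 3, 9] -> [7, 8] and [3, 9]
  Split: [7, 8] -> [7] and [8]
  Merge: [7] + [8] -> [7, 8]
  Split: [3, 9] -> [3] and [9]
  Merge: [3] + [9] -> [3, 9]
Merge: [7, 8] + [3, 9] -> [3, 7, 8, 9]

Final sorted array: [3, 7, 8, 9]

The merge sort proceeds by recursively splitting the array and merging sorted halves.
After all merges, the sorted array is [3, 7, 8, 9].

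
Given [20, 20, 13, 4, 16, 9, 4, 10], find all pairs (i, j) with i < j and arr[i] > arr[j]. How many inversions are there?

Finding inversions in [20, 20, 13, 4, 16, 9, 4, 10]:

(0, 2): arr[0]=20 > arr[2]=13
(0, 3): arr[0]=20 > arr[3]=4
(0, 4): arr[0]=20 > arr[4]=16
(0, 5): arr[0]=20 > arr[5]=9
(0, 6): arr[0]=20 > arr[6]=4
(0, 7): arr[0]=20 > arr[7]=10
(1, 2): arr[1]=20 > arr[2]=13
(1, 3): arr[1]=20 > arr[3]=4
(1, 4): arr[1]=20 > arr[4]=16
(1, 5): arr[1]=20 > arr[5]=9
(1, 6): arr[1]=20 > arr[6]=4
(1, 7): arr[1]=20 > arr[7]=10
(2, 3): arr[2]=13 > arr[3]=4
(2, 5): arr[2]=13 > arr[5]=9
(2, 6): arr[2]=13 > arr[6]=4
(2, 7): arr[2]=13 > arr[7]=10
(4, 5): arr[4]=16 > arr[5]=9
(4, 6): arr[4]=16 > arr[6]=4
(4, 7): arr[4]=16 > arr[7]=10
(5, 6): arr[5]=9 > arr[6]=4

Total inversions: 20

The array has 20 inversion(s): (0,2), (0,3), (0,4), (0,5), (0,6), (0,7), (1,2), (1,3), (1,4), (1,5), (1,6), (1,7), (2,3), (2,5), (2,6), (2,7), (4,5), (4,6), (4,7), (5,6). Each pair (i,j) satisfies i < j and arr[i] > arr[j].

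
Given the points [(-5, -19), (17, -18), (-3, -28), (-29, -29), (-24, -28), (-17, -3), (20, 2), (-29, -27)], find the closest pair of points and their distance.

Computing all pairwise distances among 8 points:

d((-5, -19), (17, -18)) = 22.0227
d((-5, -19), (-3, -28)) = 9.2195
d((-5, -19), (-29, -29)) = 26.0
d((-5, -19), (-24, -28)) = 21.0238
d((-5, -19), (-17, -3)) = 20.0
d((-5, -19), (20, 2)) = 32.6497
d((-5, -19), (-29, -27)) = 25.2982
d((17, -18), (-3, -28)) = 22.3607
d((17, -18), (-29, -29)) = 47.2969
d((17, -18), (-24, -28)) = 42.2019
d((17, -18), (-17, -3)) = 37.1618
d((17, -18), (20, 2)) = 20.2237
d((17, -18), (-29, -27)) = 46.8722
d((-3, -28), (-29, -29)) = 26.0192
d((-3, -28), (-24, -28)) = 21.0
d((-3, -28), (-17, -3)) = 28.6531
d((-3, -28), (20, 2)) = 37.8021
d((-3, -28), (-29, -27)) = 26.0192
d((-29, -29), (-24, -28)) = 5.099
d((-29, -29), (-17, -3)) = 28.6356
d((-29, -29), (20, 2)) = 57.9828
d((-29, -29), (-29, -27)) = 2.0 <-- minimum
d((-24, -28), (-17, -3)) = 25.9615
d((-24, -28), (20, 2)) = 53.2541
d((-24, -28), (-29, -27)) = 5.099
d((-17, -3), (20, 2)) = 37.3363
d((-17, -3), (-29, -27)) = 26.8328
d((20, 2), (-29, -27)) = 56.9386

Closest pair: (-29, -29) and (-29, -27) with distance 2.0

The closest pair is (-29, -29) and (-29, -27) with Euclidean distance 2.0. For 8 points, brute-force pairwise comparison is shown above. For large n, the divide-and-conquer algorithm (sort by x, recurse on halves, check the dividing strip) achieves O(n log n).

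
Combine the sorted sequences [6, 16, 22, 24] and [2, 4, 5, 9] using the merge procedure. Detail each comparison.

Merging process:

Compare 6 vs 2: take 2 from right. Merged: [2]
Compare 6 vs 4: take 4 from right. Merged: [2, 4]
Compare 6 vs 5: take 5 from right. Merged: [2, 4, 5]
Compare 6 vs 9: take 6 from left. Merged: [2, 4, 5, 6]
Compare 16 vs 9: take 9 from right. Merged: [2, 4, 5, 6, 9]
Append remaining from left: [16, 22, 24]. Merged: [2, 4, 5, 6, 9, 16, 22, 24]

Final merged array: [2, 4, 5, 6, 9, 16, 22, 24]
Total comparisons: 5

The merged array is [2, 4, 5, 6, 9, 16, 22, 24], requiring 5 comparisons. The merge step runs in O(n) time where n is the total number of elements.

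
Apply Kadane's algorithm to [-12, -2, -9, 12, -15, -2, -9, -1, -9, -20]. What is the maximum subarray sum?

Using Kadane's algorithm on [-12, -2, -9, 12, -15, -2, -9, -1, -9, -20]:

Scanning through the array:
Position 1 (value -2): max_ending_here = -2, max_so_far = -2
Position 2 (value -9): max_ending_here = -9, max_so_far = -2
Position 3 (value 12): max_ending_here = 12, max_so_far = 12
Position 4 (value -15): max_ending_here = -3, max_so_far = 12
Position 5 (value -2): max_ending_here = -2, max_so_far = 12
Position 6 (value -9): max_ending_here = -9, max_so_far = 12
Position 7 (value -1): max_ending_here = -1, max_so_far = 12
Position 8 (value -9): max_ending_here = -9, max_so_far = 12
Position 9 (value -20): max_ending_here = -20, max_so_far = 12

Maximum subarray: [12]
Maximum sum: 12

The maximum subarray is [12] with sum 12. This subarray runs from index 3 to index 3.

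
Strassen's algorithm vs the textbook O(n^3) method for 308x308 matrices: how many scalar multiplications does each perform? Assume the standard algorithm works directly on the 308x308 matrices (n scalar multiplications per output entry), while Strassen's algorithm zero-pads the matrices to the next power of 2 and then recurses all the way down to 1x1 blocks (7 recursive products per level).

Matrix multiplication for 308x308 matrices:

Strassen's algorithm requires power-of-2 dimensions. Pad 308x308 to 512x512 (next power of 2).

Standard algorithm: 308^3 = 29218112 multiplications
Strassen's algorithm: 7^(log2(512)) = 7^9 = 40353607 multiplications
Difference: 29218112 - 40353607 = -11135495 (Strassen uses MORE here due to padding overhead — for small or just-over-power-of-2 n, padding can outweigh the per-level savings)

Standard: 29218112 multiplications (308^3). Strassen: 40353607 multiplications (7^9, after padding to 512x512). Strassen reduces 8 recursive multiplications to 7 at each level.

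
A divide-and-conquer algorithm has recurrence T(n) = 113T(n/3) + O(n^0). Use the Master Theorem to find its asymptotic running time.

Master Theorem for T(n) = 113T(n/3) + O(n^0):

a = 113, b = 3, c = 0
log_b(a) = log_3(113) = 4.3031

Case 1: c = 0 < log_3(113) = 4.3031
T(n) = O(n^(log_3 113))

For T(n) = 113T(n/3) + O(n^0): log_3(113) = 4.3031. This is Case 1 of the Master Theorem (c < log_b(a), work dominated by leaves), giving O(n^(log_3 113)).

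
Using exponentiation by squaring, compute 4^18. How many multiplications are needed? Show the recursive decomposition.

Computing 4^18 by squaring (build up from 4^1; each line after the first costs one multiplication):

4^1 = 4
4^2 = (4^1)^2 = 4^2 = 16
4^4 = (4^2)^2 = 16^2 = 256
4^8 = (4^4)^2 = 256^2 = 65536
4^9 = 4 * 4^8 = 4 * 65536 = 262144
4^18 = (4^9)^2 = 262144^2 = 68719476736

Result: 68719476736
Multiplications needed: 5 (5 lines after 4^1)

4^18 = 68719476736. Using exponentiation by squaring, this requires 5 multiplications. The key idea: if the exponent is even, square the half-power; if odd, multiply by the base once.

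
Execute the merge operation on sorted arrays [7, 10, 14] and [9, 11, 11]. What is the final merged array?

Merging process:

Compare 7 vs 9: take 7 from left. Merged: [7]
Compare 10 vs 9: take 9 from right. Merged: [7, 9]
Compare 10 vs 11: take 10 from left. Merged: [7, 9, 10]
Compare 14 vs 11: take 11 from right. Merged: [7, 9, 10, 11]
Compare 14 vs 11: take 11 from right. Merged: [7, 9, 10, 11, 11]
Append remaining from left: [14]. Merged: [7, 9, 10, 11, 11, 14]

Final merged array: [7, 9, 10, 11, 11, 14]
Total comparisons: 5

The merged array is [7, 9, 10, 11, 11, 14], requiring 5 comparisons. The merge step runs in O(n) time where n is the total number of elements.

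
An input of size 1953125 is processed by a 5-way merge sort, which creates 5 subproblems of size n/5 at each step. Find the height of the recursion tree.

For divide and conquer with division factor 5:

Problem sizes at each level:
Level 0: 1953125
Level 1: 390625
Level 2: 78125
Level 3: 15625
Level 4: 3125
Level 5: 625
Level 6: 125
Level 7: 25
Level 8: 5
Level 9: 1

The root is level 0 and the size-1 base case is level 9 (the tree spans levels 0 through 9, i.e. 10 levels counting the root), so the depth is the number of divisions: log_5(1953125) = 9

The recursion tree depth is log_5(1953125) = 9. At each level, the problem size is divided by 5, so it takes 9 divisions to reduce to a base case of size 1. The algorithm makes 5 recursive calls at each level.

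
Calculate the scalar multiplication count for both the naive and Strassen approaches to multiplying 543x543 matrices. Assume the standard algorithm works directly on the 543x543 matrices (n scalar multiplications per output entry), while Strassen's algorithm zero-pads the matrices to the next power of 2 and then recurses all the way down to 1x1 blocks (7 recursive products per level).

Matrix multiplication for 543x543 matrices:

Strassen's algorithm requires power-of-2 dimensions. Pad 543x543 to 1024x1024 (next power of 2).

Standard algorithm: 543^3 = 160103007 multiplications
Strassen's algorithm: 7^(log2(1024)) = 7^10 = 282475249 multiplications
Difference: 160103007 - 282475249 = -122372242 (Strassen uses MORE here due to padding overhead — for small or just-over-power-of-2 n, padding can outweigh the per-level savings)

Standard: 160103007 multiplications (543^3). Strassen: 282475249 multiplications (7^10, after padding to 1024x1024). Strassen reduces 8 recursive multiplications to 7 at each level.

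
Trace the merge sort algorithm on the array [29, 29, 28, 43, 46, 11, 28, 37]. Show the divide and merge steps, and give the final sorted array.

Merge sort trace:

Split: [29, 29, 28, 43, 46, 11, 28, 37] -> [29, 29, 28, 43] and [46, 11, 28, 37]
  Split: [29, 29, 28, 43] -> [29, 29] and [28, 43]
    Split: [29, 29] -> [29] and [29]
    Merge: [29] + [29] -> [29, 29]
    Split: [28, 43] -> [28] and [43]
    Merge: [28] + [43] -> [28, 43]
  Merge: [29, 29] + [28, 43] -> [28, 29, 29, 43]
  Split: [46, 11, 28, 37] -> [46, 11] and [28, 37]
    Split: [46, 11] -> [46] and [11]
    Merge: [46] + [11] -> [11, 46]
    Split: [28, 37] -> [28] and [37]
    Merge: [28] + [37] -> [28, 37]
  Merge: [11, 46] + [28, 37] -> [11, 28, 37, 46]
Merge: [28, 29, 29, 43] + [11, 28, 37, 46] -> [11, 28, 28, 29, 29, 37, 43, 46]

Final sorted array: [11, 28, 28, 29, 29, 37, 43, 46]

The merge sort proceeds by recursively splitting the array and merging sorted halves.
After all merges, the sorted array is [11, 28, 28, 29, 29, 37, 43, 46].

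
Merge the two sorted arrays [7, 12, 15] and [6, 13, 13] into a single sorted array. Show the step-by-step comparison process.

Merging process:

Compare 7 vs 6: take 6 from right. Merged: [6]
Compare 7 vs 13: take 7 from left. Merged: [6, 7]
Compare 12 vs 13: take 12 from left. Merged: [6, 7, 12]
Compare 15 vs 13: take 13 from right. Merged: [6, 7, 12, 13]
Compare 15 vs 13: take 13 from right. Merged: [6, 7, 12, 13, 13]
Append remaining from left: [15]. Merged: [6, 7, 12, 13, 13, 15]

Final merged array: [6, 7, 12, 13, 13, 15]
Total comparisons: 5

The merged array is [6, 7, 12, 13, 13, 15], requiring 5 comparisons. The merge step runs in O(n) time where n is the total number of elements.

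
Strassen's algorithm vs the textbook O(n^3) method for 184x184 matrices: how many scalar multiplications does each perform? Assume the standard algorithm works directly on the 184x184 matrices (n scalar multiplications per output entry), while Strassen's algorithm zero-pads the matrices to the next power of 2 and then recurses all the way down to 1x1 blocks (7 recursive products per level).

Matrix multiplication for 184x184 matrices:

Strassen's algorithm requires power-of-2 dimensions. Pad 184x184 to 256x256 (next power of 2).

Standard algorithm: 184^3 = 6229504 multiplications
Strassen's algorithm: 7^(log2(256)) = 7^8 = 5764801 multiplications
Savings: 6229504 - 5764801 = 464703 multiplications

Standard: 6229504 multiplications (184^3). Strassen: 5764801 multiplications (7^8, after padding to 256x256). Strassen reduces 8 recursive multiplications to 7 at each level.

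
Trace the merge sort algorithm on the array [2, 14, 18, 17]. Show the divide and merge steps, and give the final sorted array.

Merge sort trace:

Split: [2, 14, 18, 17] -> [2, 14] and [18, 17]
  Split: [2, 14] -> [2] and [14]
  Merge: [2] + [14] -> [2, 14]
  Split: [18, 17] -> [18] and [17]
  Merge: [18] + [17] -> [17, 18]
Merge: [2, 14] + [17, 18] -> [2, 14, 17, 18]

Final sorted array: [2, 14, 17, 18]

The merge sort proceeds by recursively splitting the array and merging sorted halves.
After all merges, the sorted array is [2, 14, 17, 18].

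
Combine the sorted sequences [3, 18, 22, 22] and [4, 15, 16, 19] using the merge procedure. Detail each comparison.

Merging process:

Compare 3 vs 4: take 3 from left. Merged: [3]
Compare 18 vs 4: take 4 from right. Merged: [3, 4]
Compare 18 vs 15: take 15 from right. Merged: [3, 4, 15]
Compare 18 vs 16: take 16 from right. Merged: [3, 4, 15, 16]
Compare 18 vs 19: take 18 from left. Merged: [3, 4, 15, 16, 18]
Compare 22 vs 19: take 19 from right. Merged: [3, 4, 15, 16, 18, 19]
Append remaining from left: [22, 22]. Merged: [3, 4, 15, 16, 18, 19, 22, 22]

Final merged array: [3, 4, 15, 16, 18, 19, 22, 22]
Total comparisons: 6

The merged array is [3, 4, 15, 16, 18, 19, 22, 22], requiring 6 comparisons. The merge step runs in O(n) time where n is the total number of elements.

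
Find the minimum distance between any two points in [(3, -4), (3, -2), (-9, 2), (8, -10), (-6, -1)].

Computing all pairwise distances among 5 points:

d((3, -4), (3, -2)) = 2.0 <-- minimum
d((3, -4), (-9, 2)) = 13.4164
d((3, -4), (8, -10)) = 7.8102
d((3, -4), (-6, -1)) = 9.4868
d((3, -2), (-9, 2)) = 12.6491
d((3, -2), (8, -10)) = 9.434
d((3, -2), (-6, -1)) = 9.0554
d((-9, 2), (8, -10)) = 20.8087
d((-9, 2), (-6, -1)) = 4.2426
d((8, -10), (-6, -1)) = 16.6433

Closest pair: (3, -4) and (3, -2) with distance 2.0

The closest pair is (3, -4) and (3, -2) with Euclidean distance 2.0. For 5 points, brute-force pairwise comparison is shown above. For large n, the divide-and-conquer algorithm (sort by x, recurse on halves, check the dividing strip) achieves O(n log n).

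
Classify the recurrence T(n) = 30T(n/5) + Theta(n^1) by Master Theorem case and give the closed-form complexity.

Master Theorem for T(n) = 30T(n/5) + O(n^1):

a = 30, b = 5, c = 1
log_b(a) = log_5(30) = 2.1133

Case 1: c = 1 < log_5(30) = 2.1133
T(n) = O(n^(log_5 30))

For T(n) = 30T(n/5) + O(n^1): log_5(30) = 2.1133. This is Case 1 of the Master Theorem (c < log_b(a), work dominated by leaves), giving O(n^(log_5 30)).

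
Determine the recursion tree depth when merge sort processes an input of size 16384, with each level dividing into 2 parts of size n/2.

For divide and conquer with division factor 2:

Problem sizes at each level:
Level 0: 16384
Level 1: 8192
Level 2: 4096
Level 3: 2048
Level 4: 1024
Level 5: 512
Level 6: 256
Level 7: 128
Level 8: 64
Level 9: 32
Level 10: 16
Level 11: 8
Level 12: 4
Level 13: 2
Level 14: 1

The root is level 0 and the size-1 base case is level 14 (the tree spans levels 0 through 14, i.e. 15 levels counting the root), so the depth is the number of divisions: log_2(16384) = 14

The recursion tree depth is log_2(16384) = 14. At each level, the problem size is divided by 2, so it takes 14 divisions to reduce to a base case of size 1. The algorithm makes 2 recursive calls at each level.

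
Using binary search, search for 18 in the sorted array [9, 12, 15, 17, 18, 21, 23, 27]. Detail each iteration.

Binary search for 18 in [9, 12, 15, 17, 18, 21, 23, 27]:

lo=0, hi=7, mid=3, arr[mid]=17 -> 17 < 18, search right half
lo=4, hi=7, mid=5, arr[mid]=21 -> 21 > 18, search left half
lo=4, hi=4, mid=4, arr[mid]=18 -> Found target at index 4!

Binary search finds 18 at index 4 after 3 comparisons. The search repeatedly halves the search space by comparing with the middle element.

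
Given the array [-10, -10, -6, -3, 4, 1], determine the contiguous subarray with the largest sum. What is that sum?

Using Kadane's algorithm on [-10, -10, -6, -3, 4, 1]:

Scanning through the array:
Position 1 (value -10): max_ending_here = -10, max_so_far = -10
Position 2 (value -6): max_ending_here = -6, max_so_far = -6
Position 3 (value -3): max_ending_here = -3, max_so_far = -3
Position 4 (value 4): max_ending_here = 4, max_so_far = 4
Position 5 (value 1): max_ending_here = 5, max_so_far = 5

Maximum subarray: [4, 1]
Maximum sum: 5

The maximum subarray is [4, 1] with sum 5. This subarray runs from index 4 to index 5.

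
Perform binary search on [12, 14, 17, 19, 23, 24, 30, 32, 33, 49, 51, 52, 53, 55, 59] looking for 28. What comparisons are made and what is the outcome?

Binary search for 28 in [12, 14, 17, 19, 23, 24, 30, 32, 33, 49, 51, 52, 53, 55, 59]:

lo=0, hi=14, mid=7, arr[mid]=32 -> 32 > 28, search left half
lo=0, hi=6, mid=3, arr[mid]=19 -> 19 < 28, search right half
lo=4, hi=6, mid=5, arr[mid]=24 -> 24 < 28, search right half
lo=6, hi=6, mid=6, arr[mid]=30 -> 30 > 28, search left half
lo=6 > hi=5, target 28 not found

Binary search determines that 28 is not in the array after 4 comparisons. The search space was exhausted without finding the target.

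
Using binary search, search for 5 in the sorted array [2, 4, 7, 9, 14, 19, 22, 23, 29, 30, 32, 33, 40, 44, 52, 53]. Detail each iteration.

Binary search for 5 in [2, 4, 7, 9, 14, 19, 22, 23, 29, 30, 32, 33, 40, 44, 52, 53]:

lo=0, hi=15, mid=7, arr[mid]=23 -> 23 > 5, search left half
lo=0, hi=6, mid=3, arr[mid]=9 -> 9 > 5, search left half
lo=0, hi=2, mid=1, arr[mid]=4 -> 4 < 5, search right half
lo=2, hi=2, mid=2, arr[mid]=7 -> 7 > 5, search left half
lo=2 > hi=1, target 5 not found

Binary search determines that 5 is not in the array after 4 comparisons. The search space was exhausted without finding the target.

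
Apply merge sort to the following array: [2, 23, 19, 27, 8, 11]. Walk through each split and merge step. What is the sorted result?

Merge sort trace:

Split: [2, 23, 19, 27, 8, 11] -> [2, 23, 19] and [27, 8, 11]
  Split: [2, 23, 19] -> [2] and [23, 19]
    Split: [23, 19] -> [23] and [19]
    Merge: [23] + [19] -> [19, 23]
  Merge: [2] + [19, 23] -> [2, 19, 23]
  Split: [27, 8, 11] -> [27] and [8, 11]
    Split: [8, 11] -> [8] and [11]
    Merge: [8] + [11] -> [8, 11]
  Merge: [27] + [8, 11] -> [8, 11, 27]
Merge: [2, 19, 23] + [8, 11, 27] -> [2, 8, 11, 19, 23, 27]

Final sorted array: [2, 8, 11, 19, 23, 27]

The merge sort proceeds by recursively splitting the array and merging sorted halves.
After all merges, the sorted array is [2, 8, 11, 19, 23, 27].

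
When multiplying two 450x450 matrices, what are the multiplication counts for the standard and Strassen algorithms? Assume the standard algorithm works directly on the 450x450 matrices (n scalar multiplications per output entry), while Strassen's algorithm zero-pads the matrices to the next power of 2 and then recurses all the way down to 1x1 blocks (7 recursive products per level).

Matrix multiplication for 450x450 matrices:

Strassen's algorithm requires power-of-2 dimensions. Pad 450x450 to 512x512 (next power of 2).

Standard algorithm: 450^3 = 91125000 multiplications
Strassen's algorithm: 7^(log2(512)) = 7^9 = 40353607 multiplications
Savings: 91125000 - 40353607 = 50771393 multiplications

Standard: 91125000 multiplications (450^3). Strassen: 40353607 multiplications (7^9, after padding to 512x512). Strassen reduces 8 recursive multiplications to 7 at each level.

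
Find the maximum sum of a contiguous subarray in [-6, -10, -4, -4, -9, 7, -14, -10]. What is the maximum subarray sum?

Using Kadane's algorithm on [-6, -10, -4, -4, -9, 7, -14, -10]:

Scanning through the array:
Position 1 (value -10): max_ending_here = -10, max_so_far = -6
Position 2 (value -4): max_ending_here = -4, max_so_far = -4
Position 3 (value -4): max_ending_here = -4, max_so_far = -4
Position 4 (value -9): max_ending_here = -9, max_so_far = -4
Position 5 (value 7): max_ending_here = 7, max_so_far = 7
Position 6 (value -14): max_ending_here = -7, max_so_far = 7
Position 7 (value -10): max_ending_here = -10, max_so_far = 7

Maximum subarray: [7]
Maximum sum: 7

The maximum subarray is [7] with sum 7. This subarray runs from index 5 to index 5.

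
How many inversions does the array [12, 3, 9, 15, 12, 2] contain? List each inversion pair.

Finding inversions in [12, 3, 9, 15, 12, 2]:

(0, 1): arr[0]=12 > arr[1]=3
(0, 2): arr[0]=12 > arr[2]=9
(0, 5): arr[0]=12 > arr[5]=2
(1, 5): arr[1]=3 > arr[5]=2
(2, 5): arr[2]=9 > arr[5]=2
(3, 4): arr[3]=15 > arr[4]=12
(3, 5): arr[3]=15 > arr[5]=2
(4, 5): arr[4]=12 > arr[5]=2

Total inversions: 8

The array has 8 inversion(s): (0,1), (0,2), (0,5), (1,5), (2,5), (3,4), (3,5), (4,5). Each pair (i,j) satisfies i < j and arr[i] > arr[j].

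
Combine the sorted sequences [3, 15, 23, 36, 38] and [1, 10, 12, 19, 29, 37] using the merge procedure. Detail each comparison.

Merging process:

Compare 3 vs 1: take 1 from right. Merged: [1]
Compare 3 vs 10: take 3 from left. Merged: [1, 3]
Compare 15 vs 10: take 10 from right. Merged: [1, 3, 10]
Compare 15 vs 12: take 12 from right. Merged: [1, 3, 10, 12]
Compare 15 vs 19: take 15 from left. Merged: [1, 3, 10, 12, 15]
Compare 23 vs 19: take 19 from right. Merged: [1, 3, 10, 12, 15, 19]
Compare 23 vs 29: take 23 from left. Merged: [1, 3, 10, 12, 15, 19, 23]
Compare 36 vs 29: take 29 from right. Merged: [1, 3, 10, 12, 15, 19, 23, 29]
Compare 36 vs 37: take 36 from left. Merged: [1, 3, 10, 12, 15, 19, 23, 29, 36]
Compare 38 vs 37: take 37 from right. Merged: [1, 3, 10, 12, 15, 19, 23, 29, 36, 37]
Append remaining from left: [38]. Merged: [1, 3, 10, 12, 15, 19, 23, 29, 36, 37, 38]

Final merged array: [1, 3, 10, 12, 15, 19, 23, 29, 36, 37, 38]
Total comparisons: 10

The merged array is [1, 3, 10, 12, 15, 19, 23, 29, 36, 37, 38], requiring 10 comparisons. The merge step runs in O(n) time where n is the total number of elements.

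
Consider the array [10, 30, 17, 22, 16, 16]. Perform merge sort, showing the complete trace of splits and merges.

Merge sort trace:

Split: [10, 30, 17, 22, 16, 16] -> [10, 30, 17] and [22, 16, 16]
  Split: [10, 30, 17] -> [10] and [30, 17]
    Split: [30, 17] -> [30] and [17]
    Merge: [30] + [17] -> [17, 30]
  Merge: [10] + [17, 30] -> [10, 17, 30]
  Split: [22, 16, 16] -> [22] and [16, 16]
    Split: [16, 16] -> [16] and [16]
    Merge: [16] + [16] -> [16, 16]
  Merge: [22] + [16, 16] -> [16, 16, 22]
Merge: [10, 17, 30] + [16, 16, 22] -> [10, 16, 16, 17, 22, 30]

Final sorted array: [10, 16, 16, 17, 22, 30]

The merge sort proceeds by recursively splitting the array and merging sorted halves.
After all merges, the sorted array is [10, 16, 16, 17, 22, 30].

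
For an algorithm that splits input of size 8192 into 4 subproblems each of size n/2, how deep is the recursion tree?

For divide and conquer with division factor 2:

Problem sizes at each level:
Level 0: 8192
Level 1: 4096
Level 2: 2048
Level 3: 1024
Level 4: 512
Level 5: 256
Level 6: 128
Level 7: 64
Level 8: 32
Level 9: 16
Level 10: 8
Level 11: 4
Level 12: 2
Level 13: 1

The root is level 0 and the size-1 base case is level 13 (the tree spans levels 0 through 13, i.e. 14 levels counting the root), so the depth is the number of divisions: log_2(8192) = 13

The recursion tree depth is log_2(8192) = 13. At each level, the problem size is divided by 2, so it takes 13 divisions to reduce to a base case of size 1. The algorithm makes 4 recursive calls at each level.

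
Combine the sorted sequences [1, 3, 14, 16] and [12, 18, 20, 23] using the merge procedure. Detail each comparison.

Merging process:

Compare 1 vs 12: take 1 from left. Merged: [1]
Compare 3 vs 12: take 3 from left. Merged: [1, 3]
Compare 14 vs 12: take 12 from right. Merged: [1, 3, 12]
Compare 14 vs 18: take 14 from left. Merged: [1, 3, 12, 14]
Compare 16 vs 18: take 16 from left. Merged: [1, 3, 12, 14, 16]
Append remaining from right: [18, 20, 23]. Merged: [1, 3, 12, 14, 16, 18, 20, 23]

Final merged array: [1, 3, 12, 14, 16, 18, 20, 23]
Total comparisons: 5

The merged array is [1, 3, 12, 14, 16, 18, 20, 23], requiring 5 comparisons. The merge step runs in O(n) time where n is the total number of elements.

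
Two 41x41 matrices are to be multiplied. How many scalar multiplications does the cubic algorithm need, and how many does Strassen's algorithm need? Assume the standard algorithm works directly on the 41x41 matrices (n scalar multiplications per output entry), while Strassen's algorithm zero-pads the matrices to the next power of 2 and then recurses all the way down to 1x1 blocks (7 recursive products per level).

Matrix multiplication for 41x41 matrices:

Strassen's algorithm requires power-of-2 dimensions. Pad 41x41 to 64x64 (next power of 2).

Standard algorithm: 41^3 = 68921 multiplications
Strassen's algorithm: 7^(log2(64)) = 7^6 = 117649 multiplications
Difference: 68921 - 117649 = -48728 (Strassen uses MORE here due to padding overhead — for small or just-over-power-of-2 n, padding can outweigh the per-level savings)

Standard: 68921 multiplications (41^3). Strassen: 117649 multiplications (7^6, after padding to 64x64). Strassen reduces 8 recursive multiplications to 7 at each level.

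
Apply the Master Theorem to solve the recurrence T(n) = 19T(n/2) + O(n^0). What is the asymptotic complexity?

Master Theorem for T(n) = 19T(n/2) + O(n^0):

a = 19, b = 2, c = 0
log_b(a) = log_2(19) = 4.2479

Case 1: c = 0 < log_2(19) = 4.2479
T(n) = O(n^(log_2 19))

For T(n) = 19T(n/2) + O(n^0): log_2(19) = 4.2479. This is Case 1 of the Master Theorem (c < log_b(a), work dominated by leaves), giving O(n^(log_2 19)).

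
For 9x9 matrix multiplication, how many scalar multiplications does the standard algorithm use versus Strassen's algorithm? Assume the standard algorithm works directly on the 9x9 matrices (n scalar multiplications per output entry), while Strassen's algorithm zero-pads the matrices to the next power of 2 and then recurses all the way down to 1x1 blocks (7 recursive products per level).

Matrix multiplication for 9x9 matrices:

Strassen's algorithm requires power-of-2 dimensions. Pad 9x9 to 16x16 (next power of 2).

Standard algorithm: 9^3 = 729 multiplications
Strassen's algorithm: 7^(log2(16)) = 7^4 = 2401 multiplications
Difference: 729 - 2401 = -1672 (Strassen uses MORE here due to padding overhead — for small or just-over-power-of-2 n, padding can outweigh the per-level savings)

Standard: 729 multiplications (9^3). Strassen: 2401 multiplications (7^4, after padding to 16x16). Strassen reduces 8 recursive multiplications to 7 at each level.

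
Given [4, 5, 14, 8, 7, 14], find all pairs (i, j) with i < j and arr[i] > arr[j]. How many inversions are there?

Finding inversions in [4, 5, 14, 8, 7, 14]:

(2, 3): arr[2]=14 > arr[3]=8
(2, 4): arr[2]=14 > arr[4]=7
(3, 4): arr[3]=8 > arr[4]=7

Total inversions: 3

The array has 3 inversion(s): (2,3), (2,4), (3,4). Each pair (i,j) satisfies i < j and arr[i] > arr[j].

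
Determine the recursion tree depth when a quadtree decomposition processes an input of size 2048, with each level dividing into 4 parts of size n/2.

For divide and conquer with division factor 2:

Problem sizes at each level:
Level 0: 2048
Level 1: 1024
Level 2: 512
Level 3: 256
Level 4: 128
Level 5: 64
Level 6: 32
Level 7: 16
Level 8: 8
Level 9: 4
Level 10: 2
Level 11: 1

The root is level 0 and the size-1 base case is level 11 (the tree spans levels 0 through 11, i.e. 12 levels counting the root), so the depth is the number of divisions: log_2(2048) = 11

The recursion tree depth is log_2(2048) = 11. At each level, the problem size is divided by 2, so it takes 11 divisions to reduce to a base case of size 1. The algorithm makes 4 recursive calls at each level.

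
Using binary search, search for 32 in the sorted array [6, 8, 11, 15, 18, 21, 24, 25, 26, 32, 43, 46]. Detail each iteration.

Binary search for 32 in [6, 8, 11, 15, 18, 21, 24, 25, 26, 32, 43, 46]:

lo=0, hi=11, mid=5, arr[mid]=21 -> 21 < 32, search right half
lo=6, hi=11, mid=8, arr[mid]=26 -> 26 < 32, search right half
lo=9, hi=11, mid=10, arr[mid]=43 -> 43 > 32, search left half
lo=9, hi=9, mid=9, arr[mid]=32 -> Found target at index 9!

Binary search finds 32 at index 9 after 4 comparisons. The search repeatedly halves the search space by comparing with the middle element.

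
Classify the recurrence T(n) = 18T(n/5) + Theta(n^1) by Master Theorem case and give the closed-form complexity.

Master Theorem for T(n) = 18T(n/5) + O(n^1):

a = 18, b = 5, c = 1
log_b(a) = log_5(18) = 1.7959

Case 1: c = 1 < log_5(18) = 1.7959
T(n) = O(n^(log_5 18))

For T(n) = 18T(n/5) + O(n^1): log_5(18) = 1.7959. This is Case 1 of the Master Theorem (c < log_b(a), work dominated by leaves), giving O(n^(log_5 18)).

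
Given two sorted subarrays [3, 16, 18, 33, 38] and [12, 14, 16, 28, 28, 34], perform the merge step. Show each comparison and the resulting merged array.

Merging process:

Compare 3 vs 12: take 3 from left. Merged: [3]
Compare 16 vs 12: take 12 from right. Merged: [3, 12]
Compare 16 vs 14: take 14 from right. Merged: [3, 12, 14]
Compare 16 vs 16: take 16 from left. Merged: [3, 12, 14, 16]
Compare 18 vs 16: take 16 from right. Merged: [3, 12, 14, 16, 16]
Compare 18 vs 28: take 18 from left. Merged: [3, 12, 14, 16, 16, 18]
Compare 33 vs 28: take 28 from right. Merged: [3, 12, 14, 16, 16, 18, 28]
Compare 33 vs 28: take 28 from right. Merged: [3, 12, 14, 16, 16, 18, 28, 28]
Compare 33 vs 34: take 33 from left. Merged: [3, 12, 14, 16, 16, 18, 28, 28, 33]
Compare 38 vs 34: take 34 from right. Merged: [3, 12, 14, 16, 16, 18, 28, 28, 33, 34]
Append remaining from left: [38]. Merged: [3, 12, 14, 16, 16, 18, 28, 28, 33, 34, 38]

Final merged array: [3, 12, 14, 16, 16, 18, 28, 28, 33, 34, 38]
Total comparisons: 10

The merged array is [3, 12, 14, 16, 16, 18, 28, 28, 33, 34, 38], requiring 10 comparisons. The merge step runs in O(n) time where n is the total number of elements.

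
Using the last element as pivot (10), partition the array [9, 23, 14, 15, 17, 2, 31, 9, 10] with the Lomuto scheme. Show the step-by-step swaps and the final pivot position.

Lomuto partition with pivot = 10:

Initial array: [9, 23, 14, 15, 17, 2, 31, 9, 10]

arr[0]=9 <= 10: swap with position 0, array becomes [9, 23, 14, 15, 17, 2, 31, 9, 10]
arr[1]=23 > 10: no swap
arr[2]=14 > 10: no swap
arr[3]=15 > 10: no swap
arr[4]=17 > 10: no swap
arr[5]=2 <= 10: swap with position 1, array becomes [9, 2, 14, 15, 17, 23, 31, 9, 10]
arr[6]=31 > 10: no swap
arr[7]=9 <= 10: swap with position 2, array becomes [9, 2, 9, 15, 17, 23, 31, 14, 10]

Place pivot at position 3: [9, 2, 9, 10, 17, 23, 31, 14, 15]
Pivot position: 3

After partitioning with pivot 10, the array becomes [9, 2, 9, 10, 17, 23, 31, 14, 15]. The pivot is placed at index 3. All elements to the left of the pivot are <= 10, and all elements to the right are > 10.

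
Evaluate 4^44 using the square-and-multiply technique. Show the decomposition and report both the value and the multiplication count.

Computing 4^44 by squaring (build up from 4^1; each line after the first costs one multiplication):

4^1 = 4
4^2 = (4^1)^2 = 4^2 = 16
4^4 = (4^2)^2 = 16^2 = 256
4^5 = 4 * 4^4 = 4 * 256 = 1024
4^10 = (4^5)^2 = 1024^2 = 1048576
4^11 = 4 * 4^10 = 4 * 1048576 = 4194304
4^22 = (4^11)^2 = 4194304^2 = 17592186044416
4^44 = (4^22)^2 = 17592186044416^2 = 309485009821345068724781056

Result: 309485009821345068724781056
Multiplications needed: 7 (7 lines after 4^1)

4^44 = 309485009821345068724781056. Using exponentiation by squaring, this requires 7 multiplications. The key idea: if the exponent is even, square the half-power; if odd, multiply by the base once.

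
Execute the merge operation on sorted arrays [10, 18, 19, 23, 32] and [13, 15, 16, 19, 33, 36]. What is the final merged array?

Merging process:

Compare 10 vs 13: take 10 from left. Merged: [10]
Compare 18 vs 13: take 13 from right. Merged: [10, 13]
Compare 18 vs 15: take 15 from right. Merged: [10, 13, 15]
Compare 18 vs 16: take 16 from right. Merged: [10, 13, 15, 16]
Compare 18 vs 19: take 18 from left. Merged: [10, 13, 15, 16, 18]
Compare 19 vs 19: take 19 from left. Merged: [10, 13, 15, 16, 18, 19]
Compare 23 vs 19: take 19 from right. Merged: [10, 13, 15, 16, 18, 19, 19]
Compare 23 vs 33: take 23 from left. Merged: [10, 13, 15, 16, 18, 19, 19, 23]
Compare 32 vs 33: take 32 from left. Merged: [10, 13, 15, 16, 18, 19, 19, 23, 32]
Append remaining from right: [33, 36]. Merged: [10, 13, 15, 16, 18, 19, 19, 23, 32, 33, 36]

Final merged array: [10, 13, 15, 16, 18, 19, 19, 23, 32, 33, 36]
Total comparisons: 9

The merged array is [10, 13, 15, 16, 18, 19, 19, 23, 32, 33, 36], requiring 9 comparisons. The merge step runs in O(n) time where n is the total number of elements.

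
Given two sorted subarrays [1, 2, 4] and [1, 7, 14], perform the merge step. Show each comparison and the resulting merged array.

Merging process:

Compare 1 vs 1: take 1 from left. Merged: [1]
Compare 2 vs 1: take 1 from right. Merged: [1, 1]
Compare 2 vs 7: take 2 from left. Merged: [1, 1, 2]
Compare 4 vs 7: take 4 from left. Merged: [1, 1, 2, 4]
Append remaining from right: [7, 14]. Merged: [1, 1, 2, 4, 7, 14]

Final merged array: [1, 1, 2, 4, 7, 14]
Total comparisons: 4

The merged array is [1, 1, 2, 4, 7, 14], requiring 4 comparisons. The merge step runs in O(n) time where n is the total number of elements.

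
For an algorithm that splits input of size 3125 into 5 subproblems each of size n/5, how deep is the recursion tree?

For divide and conquer with division factor 5:

Problem sizes at each level:
Level 0: 3125
Level 1: 625
Level 2: 125
Level 3: 25
Level 4: 5
Level 5: 1

The root is level 0 and the size-1 base case is level 5 (the tree spans levels 0 through 5, i.e. 6 levels counting the root), so the depth is the number of divisions: log_5(3125) = 5

The recursion tree depth is log_5(3125) = 5. At each level, the problem size is divided by 5, so it takes 5 divisions to reduce to a base case of size 1. The algorithm makes 5 recursive calls at each level.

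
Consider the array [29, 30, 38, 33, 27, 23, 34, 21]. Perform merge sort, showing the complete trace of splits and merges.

Merge sort trace:

Split: [29, 30, 38, 33, 27, 23, 34, 21] -> [29, 30, 38, 33] and [27, 23, 34, 21]
  Split: [29, 30, 38, 33] -> [29, 30] and [38, 33]
    Split: [29, 30] -> [29] and [30]
    Merge: [29] + [30] -> [29, 30]
    Split: [38, 33] -> [38] and [33]
    Merge: [38] + [33] -> [33, 38]
  Merge: [29, 30] + [33, 38] -> [29, 30, 33, 38]
  Split: [27, 23, 34, 21] -> [27, 23] and [34, 21]
    Split: [27, 23] -> [27] and [23]
    Merge: [27] + [23] -> [23, 27]
    Split: [34, 21] -> [34] and [21]
    Merge: [34] + [21] -> [21, 34]
  Merge: [23, 27] + [21, 34] -> [21, 23, 27, 34]
Merge: [29, 30, 33, 38] + [21, 23, 27, 34] -> [21, 23, 27, 29, 30, 33, 34, 38]

Final sorted array: [21, 23, 27, 29, 30, 33, 34, 38]

The merge sort proceeds by recursively splitting the array and merging sorted halves.
After all merges, the sorted array is [21, 23, 27, 29, 30, 33, 34, 38].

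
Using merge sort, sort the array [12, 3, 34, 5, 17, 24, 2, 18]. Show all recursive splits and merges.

Merge sort trace:

Split: [12, 3, 34, 5, 17, 24, 2, 18] -> [12, 3, 34, 5] and [17, 24, 2, 18]
  Split: [12, 3, 34, 5] -> [12, 3] and [34, 5]
    Split: [12, 3] -> [12] and [3]
    Merge: [12] + [3] -> [3, 12]
    Split: [34, 5] -> [34] and [5]
    Merge: [34] + [5] -> [5, 34]
  Merge: [3, 12] + [5, 34] -> [3, 5, 12, 34]
  Split: [17, 24, 2, 18] -> [17, 24] and [2, 18]
    Split: [17, 24] -> [17] and [24]
    Merge: [17] + [24] -> [17, 24]
    Split: [2, 18] -> [2] and [18]
    Merge: [2] + [18] -> [2, 18]
  Merge: [17, 24] + [2, 18] -> [2, 17, 18, 24]
Merge: [3, 5, 12, 34] + [2, 17, 18, 24] -> [2, 3, 5, 12, 17, 18, 24, 34]

Final sorted array: [2, 3, 5, 12, 17, 18, 24, 34]

The merge sort proceeds by recursively splitting the array and merging sorted halves.
After all merges, the sorted array is [2, 3, 5, 12, 17, 18, 24, 34].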